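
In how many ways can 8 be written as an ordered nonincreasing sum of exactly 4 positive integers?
p(8, 4 parts) = 5

Partitions of n into exactly k parts ↔ partitions of n − k into at most k parts (subtract 1 from each part). For n = 8, k = 4, the partitions are: 5+1+1+1, 4+2+1+1, 3+3+1+1, 3+2+2+1, 2+2+2+2. Count = 5.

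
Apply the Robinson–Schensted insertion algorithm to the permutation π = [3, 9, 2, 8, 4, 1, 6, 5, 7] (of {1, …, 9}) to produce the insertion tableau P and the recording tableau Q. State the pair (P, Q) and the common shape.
P = [1, 4, 5, 7] / [2, 6] / [3, 8] / [9];  Q = [1, 2, 7, 9] / [3, 4] / [5, 8] / [6];  common shape = (4, 2, 2, 1)

Row-insert the values π_1, π_2, … into P one at a time, bumping the leftmost entry strictly greater than the inserted value down to the next row. The recording tableau Q records, in position (i, j), the step at which that cell was added to P.
  Insert 3 (step 1): P = [3];  Q = [1]
  Insert 9 (step 2): P = [3, 9];  Q = [1, 2]
  Insert 2 (step 3): P = [2, 9] / [3];  Q = [1, 2] / [3]
  Insert 8 (step 4): P = [2, 8] / [3, 9];  Q = [1, 2] / [3, 4]
  Insert 4 (step 5): P = [2, 4] / [3, 8] / [9];  Q = [1, 2] / [3, 4] / [5]
  Insert 1 (step 6): P = [1, 4] / [2, 8] / [3] / [9];  Q = [1, 2] / [3, 4] / [5] / [6]
  Insert 6 (step 7): P = [1, 4, 6] / [2, 8] / [3] / [9];  Q = [1, 2, 7] / [3, 4] / [5] / [6]
  Insert 5 (step 8): P = [1, 4, 5] / [2, 6] / [3, 8] / [9];  Q = [1, 2, 7] / [3, 4] / [5, 8] / [6]
  Insert 7 (step 9): P = [1, 4, 5, 7] / [2, 6] / [3, 8] / [9];  Q = [1, 2, 7, 9] / [3, 4] / [5, 8] / [6]
Final shape: (4, 2, 2, 1).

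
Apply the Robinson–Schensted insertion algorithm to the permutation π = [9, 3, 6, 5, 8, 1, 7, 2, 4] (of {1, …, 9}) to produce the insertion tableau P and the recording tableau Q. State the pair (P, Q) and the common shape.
P = [1, 2, 4] / [3, 5, 7] / [6, 8] / [9];  Q = [1, 3, 5] / [2, 7, 9] / [4, 8] / [6];  common shape = (3, 3, 2, 1)

Row-insert the values π_1, π_2, … into P one at a time, bumping the leftmost entry strictly greater than the inserted value down to the next row. The recording tableau Q records, in position (i, j), the step at which that cell was added to P.
  Insert 9 (step 1): P = [9];  Q = [1]
  Insert 3 (step 2): P = [3] / [9];  Q = [1] / [2]
  Insert 6 (step 3): P = [3, 6] / [9];  Q = [1, 3] / [2]
  Insert 5 (step 4): P = [3, 5] / [6] / [9];  Q = [1, 3] / [2] / [4]
  Insert 8 (step 5): P = [3, 5, 8] / [6] / [9];  Q = [1, 3, 5] / [2] / [4]
  Insert 1 (step 6): P = [1, 5, 8] / [3] / [6] / [9];  Q = [1, 3, 5] / [2] / [4] / [6]
  Insert 7 (step 7): P = [1, 5, 7] / [3, 8] / [6] / [9];  Q = [1, 3, 5] / [2, 7] / [4] / [6]
  Insert 2 (step 8): P = [1, 2, 7] / [3, 5] / [6, 8] / [9];  Q = [1, 3, 5] / [2, 7] / [4, 8] / [6]
  Insert 4 (step 9): P = [1, 2, 4] / [3, 5, 7] / [6, 8] / [9];  Q = [1, 3, 5] / [2, 7, 9] / [4, 8] / [6]
Final shape: (3, 3, 2, 1).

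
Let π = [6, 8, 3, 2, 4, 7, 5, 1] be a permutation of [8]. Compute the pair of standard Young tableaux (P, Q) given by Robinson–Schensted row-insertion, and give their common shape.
P = [1, 4, 5] / [2, 7] / [3, 8] / [6];  Q = [1, 2, 6] / [3, 5] / [4, 7] / [8];  common shape = (3, 2, 2, 1)

Row-insert the values π_1, π_2, … into P one at a time, bumping the leftmost entry strictly greater than the inserted value down to the next row. The recording tableau Q records, in position (i, j), the step at which that cell was added to P.
  Insert 6 (step 1): P = [6];  Q = [1]
  Insert 8 (step 2): P = [6, 8];  Q = [1, 2]
  Insert 3 (step 3): P = [3, 8] / [6];  Q = [1, 2] / [3]
  Insert 2 (step 4): P = [2, 8] / [3] / [6];  Q = [1, 2] / [3] / [4]
  Insert 4 (step 5): P = [2, 4] / [3, 8] / [6];  Q = [1, 2] / [3, 5] / [4]
  Insert 7 (step 6): P = [2, 4, 7] / [3, 8] / [6];  Q = [1, 2, 6] / [3, 5] / [4]
  Insert 5 (step 7): P = [2, 4, 5] / [3, 7] / [6, 8];  Q = [1, 2, 6] / [3, 5] / [4, 7]
  Insert 1 (step 8): P = [1, 4, 5] / [2, 7] / [3, 8] / [6];  Q = [1, 2, 6] / [3, 5] / [4, 7] / [8]
Final shape: (3, 2, 2, 1).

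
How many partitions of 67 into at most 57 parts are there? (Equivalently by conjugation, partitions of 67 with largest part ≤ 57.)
p(67, parts ≤ 57) = 2679592

Use the recurrence p(n, m) = p(n, m−1) + p(n−m, m): either the largest part is < m (count p(n, m−1)) or the largest part is exactly m (remove one copy of m, count p(n−m, m)). With p(0, ·) = 1 this gives p(67, parts ≤ 57) = 2679592. (By conjugating Young diagrams, this also counts partitions of 67 into at most 57 parts.)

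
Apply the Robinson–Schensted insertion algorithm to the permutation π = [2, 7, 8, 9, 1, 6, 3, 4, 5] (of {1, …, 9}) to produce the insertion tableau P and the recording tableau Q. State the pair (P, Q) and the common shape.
P = [1, 3, 4, 5] / [2, 6, 8, 9] / [7];  Q = [1, 2, 3, 4] / [5, 6, 8, 9] / [7];  common shape = (4, 4, 1)

Row-insert the values π_1, π_2, … into P one at a time, bumping the leftmost entry strictly greater than the inserted value down to the next row. The recording tableau Q records, in position (i, j), the step at which that cell was added to P.
  Insert 2 (step 1): P = [2];  Q = [1]
  Insert 7 (step 2): P = [2, 7];  Q = [1, 2]
  Insert 8 (step 3): P = [2, 7, 8];  Q = [1, 2, 3]
  Insert 9 (step 4): P = [2, 7, 8, 9];  Q = [1, 2, 3, 4]
  Insert 1 (step 5): P = [1, 7, 8, 9] / [2];  Q = [1, 2, 3, 4] / [5]
  Insert 6 (step 6): P = [1, 6, 8, 9] / [2, 7];  Q = [1, 2, 3, 4] / [5, 6]
  Insert 3 (step 7): P = [1, 3, 8, 9] / [2, 6] / [7];  Q = [1, 2, 3, 4] / [5, 6] / [7]
  Insert 4 (step 8): P = [1, 3, 4, 9] / [2, 6, 8] / [7];  Q = [1, 2, 3, 4] / [5, 6, 8] / [7]
  Insert 5 (step 9): P = [1, 3, 4, 5] / [2, 6, 8, 9] / [7];  Q = [1, 2, 3, 4] / [5, 6, 8, 9] / [7]
Final shape: (4, 4, 1).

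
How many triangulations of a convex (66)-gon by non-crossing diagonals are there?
C_64 = 368479169875816659479009042713546950

These polygon triangulations are counted by the Catalan number C_n = (1/(n + 1)) · C(2n, n). For n = 64: C_64 = (1/65) · C(128, 64) = 23951146041928082866135587776380551750/65 = 368479169875816659479009042713546950.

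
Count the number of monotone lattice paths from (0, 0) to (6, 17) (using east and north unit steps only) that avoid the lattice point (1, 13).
Number of paths = 99183

Total paths from (0, 0) to (6, 17): C(23, 6) = 100947. Paths through (1, 13): (paths (0, 0) → (1, 13)) × (paths (1, 13) → (6, 17)) = C(14, 1) · C(9, 5) = 14 · 126 = 1764. Avoidance count = 100947 − 1764 = 99183.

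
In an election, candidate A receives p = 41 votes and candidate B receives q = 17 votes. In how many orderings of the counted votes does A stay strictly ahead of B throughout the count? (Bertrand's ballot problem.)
Strict-lead orderings = 81744284243160

Total orderings of the 58 votes with 41 for A: C(58, 41) = 197548686920970. By the Bertrand ballot formula (Cycle Lemma / reflection principle), the number of orderings in which A is strictly ahead of B throughout is (p − q)/(p + q) · C(p + q, p) = (41 − 17)/(41 + 17) · 197548686920970 = 81744284243160.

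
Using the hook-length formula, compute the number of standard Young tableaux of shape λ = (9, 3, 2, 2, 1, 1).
# SYT of shape (9, 3, 2, 2, 1, 1) = 3222180

Hook-length formula: f^λ = n! / Π hook(c), product over all cells c of the Young diagram. For λ = (9, 3, 2, 2, 1, 1), n = 18 boxes. Hook lengths by row (left-to-right, top-to-bottom): [14, 11, 8, 6, 5, 4, 3, 2, 1]; [7, 4, 1]; [5, 2]; [4, 1]; [2]; [1]. Product of hooks = 1986969600. So f^λ = 18! / 1986969600 = 6402373705728000 / 1986969600 = 3222180.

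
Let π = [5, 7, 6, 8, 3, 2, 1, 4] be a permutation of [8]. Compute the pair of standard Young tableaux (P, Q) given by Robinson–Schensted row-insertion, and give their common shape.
P = [1, 4, 8] / [2, 6] / [3] / [5] / [7];  Q = [1, 2, 4] / [3, 8] / [5] / [6] / [7];  common shape = (3, 2, 1, 1, 1)

Row-insert the values π_1, π_2, … into P one at a time, bumping the leftmost entry strictly greater than the inserted value down to the next row. The recording tableau Q records, in position (i, j), the step at which that cell was added to P.
  Insert 5 (step 1): P = [5];  Q = [1]
  Insert 7 (step 2): P = [5, 7];  Q = [1, 2]
  Insert 6 (step 3): P = [5, 6] / [7];  Q = [1, 2] / [3]
  Insert 8 (step 4): P = [5, 6, 8] / [7];  Q = [1, 2, 4] / [3]
  Insert 3 (step 5): P = [3, 6, 8] / [5] / [7];  Q = [1, 2, 4] / [3] / [5]
  Insert 2 (step 6): P = [2, 6, 8] / [3] / [5] / [7];  Q = [1, 2, 4] / [3] / [5] / [6]
  Insert 1 (step 7): P = [1, 6, 8] / [2] / [3] / [5] / [7];  Q = [1, 2, 4] / [3] / [5] / [6] / [7]
  Insert 4 (step 8): P = [1, 4, 8] / [2, 6] / [3] / [5] / [7];  Q = [1, 2, 4] / [3, 8] / [5] / [6] / [7]
Final shape: (3, 2, 1, 1, 1).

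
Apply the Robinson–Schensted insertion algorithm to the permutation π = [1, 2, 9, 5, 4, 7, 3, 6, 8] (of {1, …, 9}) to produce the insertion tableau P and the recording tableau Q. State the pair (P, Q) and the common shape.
P = [1, 2, 3, 6, 8] / [4, 7] / [5] / [9];  Q = [1, 2, 3, 6, 9] / [4, 8] / [5] / [7];  common shape = (5, 2, 1, 1)

Row-insert the values π_1, π_2, … into P one at a time, bumping the leftmost entry strictly greater than the inserted value down to the next row. The recording tableau Q records, in position (i, j), the step at which that cell was added to P.
  Insert 1 (step 1): P = [1];  Q = [1]
  Insert 2 (step 2): P = [1, 2];  Q = [1, 2]
  Insert 9 (step 3): P = [1, 2, 9];  Q = [1, 2, 3]
  Insert 5 (step 4): P = [1, 2, 5] / [9];  Q = [1, 2, 3] / [4]
  Insert 4 (step 5): P = [1, 2, 4] / [5] / [9];  Q = [1, 2, 3] / [4] / [5]
  Insert 7 (step 6): P = [1, 2, 4, 7] / [5] / [9];  Q = [1, 2, 3, 6] / [4] / [5]
  Insert 3 (step 7): P = [1, 2, 3, 7] / [4] / [5] / [9];  Q = [1, 2, 3, 6] / [4] / [5] / [7]
  Insert 6 (step 8): P = [1, 2, 3, 6] / [4, 7] / [5] / [9];  Q = [1, 2, 3, 6] / [4, 8] / [5] / [7]
  Insert 8 (step 9): P = [1, 2, 3, 6, 8] / [4, 7] / [5] / [9];  Q = [1, 2, 3, 6, 9] / [4, 8] / [5] / [7]
Final shape: (5, 2, 1, 1).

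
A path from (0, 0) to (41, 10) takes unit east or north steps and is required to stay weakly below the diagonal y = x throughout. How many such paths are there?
Number of paths = 9735399520

By the reflection principle (André's argument), the number of monotone paths to (41, 10) with n ≤ m that never go above y = x is C(51, 41) − C(51, 42) = 12777711870 − 3042312350 = 9735399520.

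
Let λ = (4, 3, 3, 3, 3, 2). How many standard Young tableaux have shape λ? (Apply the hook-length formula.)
# SYT of shape (4, 3, 3, 3, 3, 2) = 1021020

Hook-length formula: f^λ = n! / Π hook(c), product over all cells c of the Young diagram. For λ = (4, 3, 3, 3, 3, 2), n = 18 boxes. Hook lengths by row (left-to-right, top-to-bottom): [9, 8, 6, 1]; [7, 6, 4]; [6, 5, 3]; [5, 4, 2]; [4, 3, 1]; [2, 1]. Product of hooks = 6270566400. So f^λ = 18! / 6270566400 = 6402373705728000 / 6270566400 = 1021020.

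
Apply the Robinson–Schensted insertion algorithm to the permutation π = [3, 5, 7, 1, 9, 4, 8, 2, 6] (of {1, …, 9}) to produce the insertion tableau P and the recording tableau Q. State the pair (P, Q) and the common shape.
P = [1, 2, 6, 8] / [3, 4, 7] / [5, 9];  Q = [1, 2, 3, 5] / [4, 6, 7] / [8, 9];  common shape = (4, 3, 2)

Row-insert the values π_1, π_2, … into P one at a time, bumping the leftmost entry strictly greater than the inserted value down to the next row. The recording tableau Q records, in position (i, j), the step at which that cell was added to P.
  Insert 3 (step 1): P = [3];  Q = [1]
  Insert 5 (step 2): P = [3, 5];  Q = [1, 2]
  Insert 7 (step 3): P = [3, 5, 7];  Q = [1, 2, 3]
  Insert 1 (step 4): P = [1, 5, 7] / [3];  Q = [1, 2, 3] / [4]
  Insert 9 (step 5): P = [1, 5, 7, 9] / [3];  Q = [1, 2, 3, 5] / [4]
  Insert 4 (step 6): P = [1, 4, 7, 9] / [3, 5];  Q = [1, 2, 3, 5] / [4, 6]
  Insert 8 (step 7): P = [1, 4, 7, 8] / [3, 5, 9];  Q = [1, 2, 3, 5] / [4, 6, 7]
  Insert 2 (step 8): P = [1, 2, 7, 8] / [3, 4, 9] / [5];  Q = [1, 2, 3, 5] / [4, 6, 7] / [8]
  Insert 6 (step 9): P = [1, 2, 6, 8] / [3, 4, 7] / [5, 9];  Q = [1, 2, 3, 5] / [4, 6, 7] / [8, 9]
Final shape: (4, 3, 2).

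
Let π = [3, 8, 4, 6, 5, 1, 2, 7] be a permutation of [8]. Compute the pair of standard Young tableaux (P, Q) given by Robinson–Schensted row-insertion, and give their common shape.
P = [1, 2, 5, 7] / [3, 4] / [6] / [8];  Q = [1, 2, 4, 8] / [3, 7] / [5] / [6];  common shape = (4, 2, 1, 1)

Row-insert the values π_1, π_2, … into P one at a time, bumping the leftmost entry strictly greater than the inserted value down to the next row. The recording tableau Q records, in position (i, j), the step at which that cell was added to P.
  Insert 3 (step 1): P = [3];  Q = [1]
  Insert 8 (step 2): P = [3, 8];  Q = [1, 2]
  Insert 4 (step 3): P = [3, 4] / [8];  Q = [1, 2] / [3]
  Insert 6 (step 4): P = [3, 4, 6] / [8];  Q = [1, 2, 4] / [3]
  Insert 5 (step 5): P = [3, 4, 5] / [6] / [8];  Q = [1, 2, 4] / [3] / [5]
  Insert 1 (step 6): P = [1, 4, 5] / [3] / [6] / [8];  Q = [1, 2, 4] / [3] / [5] / [6]
  Insert 2 (step 7): P = [1, 2, 5] / [3, 4] / [6] / [8];  Q = [1, 2, 4] / [3, 7] / [5] / [6]
  Insert 7 (step 8): P = [1, 2, 5, 7] / [3, 4] / [6] / [8];  Q = [1, 2, 4, 8] / [3, 7] / [5] / [6]
Final shape: (4, 2, 1, 1).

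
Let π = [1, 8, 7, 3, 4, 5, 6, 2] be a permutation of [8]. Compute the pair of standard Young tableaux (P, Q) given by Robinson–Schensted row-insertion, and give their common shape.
P = [1, 2, 4, 5, 6] / [3] / [7] / [8];  Q = [1, 2, 5, 6, 7] / [3] / [4] / [8];  common shape = (5, 1, 1, 1)

Row-insert the values π_1, π_2, … into P one at a time, bumping the leftmost entry strictly greater than the inserted value down to the next row. The recording tableau Q records, in position (i, j), the step at which that cell was added to P.
  Insert 1 (step 1): P = [1];  Q = [1]
  Insert 8 (step 2): P = [1, 8];  Q = [1, 2]
  Insert 7 (step 3): P = [1, 7] / [8];  Q = [1, 2] / [3]
  Insert 3 (step 4): P = [1, 3] / [7] / [8];  Q = [1, 2] / [3] / [4]
  Insert 4 (step 5): P = [1, 3, 4] / [7] / [8];  Q = [1, 2, 5] / [3] / [4]
  Insert 5 (step 6): P = [1, 3, 4, 5] / [7] / [8];  Q = [1, 2, 5, 6] / [3] / [4]
  Insert 6 (step 7): P = [1, 3, 4, 5, 6] / [7] / [8];  Q = [1, 2, 5, 6, 7] / [3] / [4]
  Insert 2 (step 8): P = [1, 2, 4, 5, 6] / [3] / [7] / [8];  Q = [1, 2, 5, 6, 7] / [3] / [4] / [8]
Final shape: (5, 1, 1, 1).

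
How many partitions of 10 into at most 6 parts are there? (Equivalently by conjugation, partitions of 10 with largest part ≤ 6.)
p(10, parts ≤ 6) = 35

Partitions of 10 with all parts ≤ 6: 6+4, 6+3+1, 6+2+2, 6+2+1+1, 6+1+1+1+1, 5+5, 5+4+1, 5+3+2, 5+3+1+1, 5+2+2+1, 5+2+1+1+1, 5+1+1+1+1+1, 4+4+2, 4+4+1+1, 4+3+3, 4+3+2+1, 4+3+1+1+1, 4+2+2+2, 4+2+2+1+1, 4+2+1+1+1+1, 4+1+1+1+1+1+1, 3+3+3+1, 3+3+2+2, 3+3+2+1+1, 3+3+1+1+1+1, 3+2+2+2+1, 3+2+2+1+1+1, 3+2+1+1+1+1+1, 3+1+1+1+1+1+1+1, 2+2+2+2+2, … (35 total). Count = 35.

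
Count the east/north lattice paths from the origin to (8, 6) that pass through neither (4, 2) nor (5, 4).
Number of paths = 1143

Inclusion–exclusion. Total paths: C(14, 8) = 3003. Through P₁: C(6, 4)·C(8, 4) = 1050. Through P₂: C(9, 5)·C(5, 3) = 1260. Since P₁ is strictly southwest of P₂, a monotone path through both must visit P₁ then P₂; paths through both = C(6, 4)·C(3, 1)·C(5, 3) = 450. Avoid both = 3003 − 1050 − 1260 + 450 = 1143.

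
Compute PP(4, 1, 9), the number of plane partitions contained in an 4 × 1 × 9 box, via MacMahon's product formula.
PP(4, 1, 9) = 715

Evaluate the triple product over i = 1..4, j = 1..1, k = 1..9. The factors are (2/1) · (3/2) · (4/3) · (5/4) · (6/5) · (7/6) · (8/7) · (9/8) · … (36 factors total). The numerators and denominators telescope so the product is an integer; carrying out the multiplication exactly gives PP(4, 1, 9) = 715.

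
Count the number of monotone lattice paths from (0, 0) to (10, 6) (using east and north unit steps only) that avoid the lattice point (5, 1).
Number of paths = 6496

Total paths from (0, 0) to (10, 6): C(16, 10) = 8008. Paths through (5, 1): (paths (0, 0) → (5, 1)) × (paths (5, 1) → (10, 6)) = C(6, 5) · C(10, 5) = 6 · 252 = 1512. Avoidance count = 8008 − 1512 = 6496.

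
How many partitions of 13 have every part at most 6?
p(13, parts ≤ 6) = 71

Partitions of 13 with all parts ≤ 6: 6+6+1, 6+5+2, 6+5+1+1, 6+4+3, 6+4+2+1, 6+4+1+1+1, 6+3+3+1, 6+3+2+2, 6+3+2+1+1, 6+3+1+1+1+1, 6+2+2+2+1, 6+2+2+1+1+1, 6+2+1+1+1+1+1, 6+1+1+1+1+1+1+1, 5+5+3, 5+5+2+1, 5+5+1+1+1, 5+4+4, 5+4+3+1, 5+4+2+2, 5+4+2+1+1, 5+4+1+1+1+1, 5+3+3+2, 5+3+3+1+1, 5+3+2+2+1, 5+3+2+1+1+1, 5+3+1+1+1+1+1, 5+2+2+2+2, 5+2+2+2+1+1, 5+2+2+1+1+1+1, … (71 total). Count = 71.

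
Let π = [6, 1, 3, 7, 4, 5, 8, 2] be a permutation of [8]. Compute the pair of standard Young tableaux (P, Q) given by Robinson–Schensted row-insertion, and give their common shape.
P = [1, 2, 4, 5, 8] / [3, 7] / [6];  Q = [1, 3, 4, 6, 7] / [2, 5] / [8];  common shape = (5, 2, 1)

Row-insert the values π_1, π_2, … into P one at a time, bumping the leftmost entry strictly greater than the inserted value down to the next row. The recording tableau Q records, in position (i, j), the step at which that cell was added to P.
  Insert 6 (step 1): P = [6];  Q = [1]
  Insert 1 (step 2): P = [1] / [6];  Q = [1] / [2]
  Insert 3 (step 3): P = [1, 3] / [6];  Q = [1, 3] / [2]
  Insert 7 (step 4): P = [1, 3, 7] / [6];  Q = [1, 3, 4] / [2]
  Insert 4 (step 5): P = [1, 3, 4] / [6, 7];  Q = [1, 3, 4] / [2, 5]
  Insert 5 (step 6): P = [1, 3, 4, 5] / [6, 7];  Q = [1, 3, 4, 6] / [2, 5]
  Insert 8 (step 7): P = [1, 3, 4, 5, 8] / [6, 7];  Q = [1, 3, 4, 6, 7] / [2, 5]
  Insert 2 (step 8): P = [1, 2, 4, 5, 8] / [3, 7] / [6];  Q = [1, 3, 4, 6, 7] / [2, 5] / [8]
Final shape: (5, 2, 1).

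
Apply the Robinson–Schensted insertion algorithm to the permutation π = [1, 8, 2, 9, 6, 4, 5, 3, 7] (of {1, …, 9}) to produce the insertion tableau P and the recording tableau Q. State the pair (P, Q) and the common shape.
P = [1, 2, 3, 5, 7] / [4, 9] / [6] / [8];  Q = [1, 2, 4, 7, 9] / [3, 5] / [6] / [8];  common shape = (5, 2, 1, 1)

Row-insert the values π_1, π_2, … into P one at a time, bumping the leftmost entry strictly greater than the inserted value down to the next row. The recording tableau Q records, in position (i, j), the step at which that cell was added to P.
  Insert 1 (step 1): P = [1];  Q = [1]
  Insert 8 (step 2): P = [1, 8];  Q = [1, 2]
  Insert 2 (step 3): P = [1, 2] / [8];  Q = [1, 2] / [3]
  Insert 9 (step 4): P = [1, 2, 9] / [8];  Q = [1, 2, 4] / [3]
  Insert 6 (step 5): P = [1, 2, 6] / [8, 9];  Q = [1, 2, 4] / [3, 5]
  Insert 4 (step 6): P = [1, 2, 4] / [6, 9] / [8];  Q = [1, 2, 4] / [3, 5] / [6]
  Insert 5 (step 7): P = [1, 2, 4, 5] / [6, 9] / [8];  Q = [1, 2, 4, 7] / [3, 5] / [6]
  Insert 3 (step 8): P = [1, 2, 3, 5] / [4, 9] / [6] / [8];  Q = [1, 2, 4, 7] / [3, 5] / [6] / [8]
  Insert 7 (step 9): P = [1, 2, 3, 5, 7] / [4, 9] / [6] / [8];  Q = [1, 2, 4, 7, 9] / [3, 5] / [6] / [8]
Final shape: (5, 2, 1, 1).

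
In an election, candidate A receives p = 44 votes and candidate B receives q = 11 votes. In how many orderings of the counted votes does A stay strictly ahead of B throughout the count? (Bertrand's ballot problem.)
Strict-lead orderings = 71792139510

Total orderings of the 55 votes with 44 for A: C(55, 44) = 119653565850. By the Bertrand ballot formula (Cycle Lemma / reflection principle), the number of orderings in which A is strictly ahead of B throughout is (p − q)/(p + q) · C(p + q, p) = (44 − 11)/(44 + 11) · 119653565850 = 71792139510.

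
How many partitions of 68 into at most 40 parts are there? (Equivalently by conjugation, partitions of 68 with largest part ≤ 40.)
p(68, parts ≤ 40) = 3072993

Use the recurrence p(n, m) = p(n, m−1) + p(n−m, m): either the largest part is < m (count p(n, m−1)) or the largest part is exactly m (remove one copy of m, count p(n−m, m)). With p(0, ·) = 1 this gives p(68, parts ≤ 40) = 3072993. (By conjugating Young diagrams, this also counts partitions of 68 into at most 40 parts.)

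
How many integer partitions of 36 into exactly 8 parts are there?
p(36, 8 parts) = 1801

Partitions of n into exactly k parts are in bijection with partitions of n − k into at most k parts (subtract 1 from each part). So p(36, exactly 8) = p(28, parts ≤ 8). Computing via the recurrence p(m, j) = p(m, j−1) + p(m−j, j) gives 1801.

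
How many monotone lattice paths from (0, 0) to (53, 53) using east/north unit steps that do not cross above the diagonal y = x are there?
C_53 = 116157871455782434250553845880

These NE paths below the diagonal are counted by the Catalan number C_n = (1/(n + 1)) · C(2n, n). For n = 53: C_53 = (1/54) · C(106, 53) = 6272525058612251449529907677520/54 = 116157871455782434250553845880.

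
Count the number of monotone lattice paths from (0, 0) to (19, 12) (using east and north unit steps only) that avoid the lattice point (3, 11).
Number of paths = 141114337

Total paths from (0, 0) to (19, 12): C(31, 19) = 141120525. Paths through (3, 11): (paths (0, 0) → (3, 11)) × (paths (3, 11) → (19, 12)) = C(14, 3) · C(17, 16) = 364 · 17 = 6188. Avoidance count = 141120525 − 6188 = 141114337.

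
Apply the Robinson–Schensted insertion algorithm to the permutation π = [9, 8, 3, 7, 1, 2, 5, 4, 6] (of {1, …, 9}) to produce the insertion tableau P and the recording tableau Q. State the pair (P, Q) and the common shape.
P = [1, 2, 4, 6] / [3, 5] / [7] / [8] / [9];  Q = [1, 4, 7, 9] / [2, 6] / [3] / [5] / [8];  common shape = (4, 2, 1, 1, 1)

Row-insert the values π_1, π_2, … into P one at a time, bumping the leftmost entry strictly greater than the inserted value down to the next row. The recording tableau Q records, in position (i, j), the step at which that cell was added to P.
  Insert 9 (step 1): P = [9];  Q = [1]
  Insert 8 (step 2): P = [8] / [9];  Q = [1] / [2]
  Insert 3 (step 3): P = [3] / [8] / [9];  Q = [1] / [2] / [3]
  Insert 7 (step 4): P = [3, 7] / [8] / [9];  Q = [1, 4] / [2] / [3]
  Insert 1 (step 5): P = [1, 7] / [3] / [8] / [9];  Q = [1, 4] / [2] / [3] / [5]
  Insert 2 (step 6): P = [1, 2] / [3, 7] / [8] / [9];  Q = [1, 4] / [2, 6] / [3] / [5]
  Insert 5 (step 7): P = [1, 2, 5] / [3, 7] / [8] / [9];  Q = [1, 4, 7] / [2, 6] / [3] / [5]
  Insert 4 (step 8): P = [1, 2, 4] / [3, 5] / [7] / [8] / [9];  Q = [1, 4, 7] / [2, 6] / [3] / [5] / [8]
  Insert 6 (step 9): P = [1, 2, 4, 6] / [3, 5] / [7] / [8] / [9];  Q = [1, 4, 7, 9] / [2, 6] / [3] / [5] / [8]
Final shape: (4, 2, 1, 1, 1).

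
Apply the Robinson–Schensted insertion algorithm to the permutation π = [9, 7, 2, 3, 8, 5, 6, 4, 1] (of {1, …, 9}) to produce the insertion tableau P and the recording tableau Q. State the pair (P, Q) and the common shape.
P = [1, 3, 4, 6] / [2, 8] / [5] / [7] / [9];  Q = [1, 4, 5, 7] / [2, 6] / [3] / [8] / [9];  common shape = (4, 2, 1, 1, 1)

Row-insert the values π_1, π_2, … into P one at a time, bumping the leftmost entry strictly greater than the inserted value down to the next row. The recording tableau Q records, in position (i, j), the step at which that cell was added to P.
  Insert 9 (step 1): P = [9];  Q = [1]
  Insert 7 (step 2): P = [7] / [9];  Q = [1] / [2]
  Insert 2 (step 3): P = [2] / [7] / [9];  Q = [1] / [2] / [3]
  Insert 3 (step 4): P = [2, 3] / [7] / [9];  Q = [1, 4] / [2] / [3]
  Insert 8 (step 5): P = [2, 3, 8] / [7] / [9];  Q = [1, 4, 5] / [2] / [3]
  Insert 5 (step 6): P = [2, 3, 5] / [7, 8] / [9];  Q = [1, 4, 5] / [2, 6] / [3]
  Insert 6 (step 7): P = [2, 3, 5, 6] / [7, 8] / [9];  Q = [1, 4, 5, 7] / [2, 6] / [3]
  Insert 4 (step 8): P = [2, 3, 4, 6] / [5, 8] / [7] / [9];  Q = [1, 4, 5, 7] / [2, 6] / [3] / [8]
  Insert 1 (step 9): P = [1, 3, 4, 6] / [2, 8] / [5] / [7] / [9];  Q = [1, 4, 5, 7] / [2, 6] / [3] / [8] / [9]
Final shape: (4, 2, 1, 1, 1).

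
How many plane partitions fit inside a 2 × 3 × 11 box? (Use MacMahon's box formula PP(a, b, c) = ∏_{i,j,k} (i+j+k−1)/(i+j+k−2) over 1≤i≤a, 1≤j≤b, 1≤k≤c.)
PP(2, 3, 11) = 41405

Evaluate the triple product over i = 1..2, j = 1..3, k = 1..11. The factors are (2/1) · (3/2) · (4/3) · (5/4) · (6/5) · (7/6) · (8/7) · (9/8) · … (66 factors total). The numerators and denominators telescope so the product is an integer; carrying out the multiplication exactly gives PP(2, 3, 11) = 41405.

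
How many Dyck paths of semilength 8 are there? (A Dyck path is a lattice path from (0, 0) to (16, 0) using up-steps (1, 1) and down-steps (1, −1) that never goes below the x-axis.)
C_8 = 1430

These Dyck paths are counted by the Catalan number C_n = (1/(n + 1)) · C(2n, n). For n = 8: C_8 = (1/9) · C(16, 8) = 12870/9 = 1430.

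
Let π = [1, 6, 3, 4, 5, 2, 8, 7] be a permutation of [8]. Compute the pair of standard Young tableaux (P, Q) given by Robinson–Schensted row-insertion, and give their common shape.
P = [1, 2, 4, 5, 7] / [3, 8] / [6];  Q = [1, 2, 4, 5, 7] / [3, 8] / [6];  common shape = (5, 2, 1)

Row-insert the values π_1, π_2, … into P one at a time, bumping the leftmost entry strictly greater than the inserted value down to the next row. The recording tableau Q records, in position (i, j), the step at which that cell was added to P.
  Insert 1 (step 1): P = [1];  Q = [1]
  Insert 6 (step 2): P = [1, 6];  Q = [1, 2]
  Insert 3 (step 3): P = [1, 3] / [6];  Q = [1, 2] / [3]
  Insert 4 (step 4): P = [1, 3, 4] / [6];  Q = [1, 2, 4] / [3]
  Insert 5 (step 5): P = [1, 3, 4, 5] / [6];  Q = [1, 2, 4, 5] / [3]
  Insert 2 (step 6): P = [1, 2, 4, 5] / [3] / [6];  Q = [1, 2, 4, 5] / [3] / [6]
  Insert 8 (step 7): P = [1, 2, 4, 5, 8] / [3] / [6];  Q = [1, 2, 4, 5, 7] / [3] / [6]
  Insert 7 (step 8): P = [1, 2, 4, 5, 7] / [3, 8] / [6];  Q = [1, 2, 4, 5, 7] / [3, 8] / [6]
Final shape: (5, 2, 1).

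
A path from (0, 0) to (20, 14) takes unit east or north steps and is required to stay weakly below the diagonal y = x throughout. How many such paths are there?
Number of paths = 463991880

By the reflection principle (André's argument), the number of monotone paths to (20, 14) with n ≤ m that never go above y = x is C(34, 20) − C(34, 21) = 1391975640 − 927983760 = 463991880.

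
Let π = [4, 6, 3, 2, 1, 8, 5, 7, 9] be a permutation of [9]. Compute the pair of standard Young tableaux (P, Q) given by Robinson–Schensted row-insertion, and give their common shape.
P = [1, 5, 7, 9] / [2, 6, 8] / [3] / [4];  Q = [1, 2, 6, 9] / [3, 7, 8] / [4] / [5];  common shape = (4, 3, 1, 1)

Row-insert the values π_1, π_2, … into P one at a time, bumping the leftmost entry strictly greater than the inserted value down to the next row. The recording tableau Q records, in position (i, j), the step at which that cell was added to P.
  Insert 4 (step 1): P = [4];  Q = [1]
  Insert 6 (step 2): P = [4, 6];  Q = [1, 2]
  Insert 3 (step 3): P = [3, 6] / [4];  Q = [1, 2] / [3]
  Insert 2 (step 4): P = [2, 6] / [3] / [4];  Q = [1, 2] / [3] / [4]
  Insert 1 (step 5): P = [1, 6] / [2] / [3] / [4];  Q = [1, 2] / [3] / [4] / [5]
  Insert 8 (step 6): P = [1, 6, 8] / [2] / [3] / [4];  Q = [1, 2, 6] / [3] / [4] / [5]
  Insert 5 (step 7): P = [1, 5, 8] / [2, 6] / [3] / [4];  Q = [1, 2, 6] / [3, 7] / [4] / [5]
  Insert 7 (step 8): P = [1, 5, 7] / [2, 6, 8] / [3] / [4];  Q = [1, 2, 6] / [3, 7, 8] / [4] / [5]
  Insert 9 (step 9): P = [1, 5, 7, 9] / [2, 6, 8] / [3] / [4];  Q = [1, 2, 6, 9] / [3, 7, 8] / [4] / [5]
Final shape: (4, 3, 1, 1).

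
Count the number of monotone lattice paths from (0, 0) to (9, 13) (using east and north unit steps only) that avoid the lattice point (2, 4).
Number of paths = 325820

Total paths from (0, 0) to (9, 13): C(22, 9) = 497420. Paths through (2, 4): (paths (0, 0) → (2, 4)) × (paths (2, 4) → (9, 13)) = C(6, 2) · C(16, 7) = 15 · 11440 = 171600. Avoidance count = 497420 − 171600 = 325820.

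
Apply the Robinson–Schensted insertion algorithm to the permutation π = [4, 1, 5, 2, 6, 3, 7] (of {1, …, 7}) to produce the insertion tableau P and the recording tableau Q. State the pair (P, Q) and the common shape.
P = [1, 2, 3, 7] / [4, 5, 6];  Q = [1, 3, 5, 7] / [2, 4, 6];  common shape = (4, 3)

Row-insert the values π_1, π_2, … into P one at a time, bumping the leftmost entry strictly greater than the inserted value down to the next row. The recording tableau Q records, in position (i, j), the step at which that cell was added to P.
  Insert 4 (step 1): P = [4];  Q = [1]
  Insert 1 (step 2): P = [1] / [4];  Q = [1] / [2]
  Insert 5 (step 3): P = [1, 5] / [4];  Q = [1, 3] / [2]
  Insert 2 (step 4): P = [1, 2] / [4, 5];  Q = [1, 3] / [2, 4]
  Insert 6 (step 5): P = [1, 2, 6] / [4, 5];  Q = [1, 3, 5] / [2, 4]
  Insert 3 (step 6): P = [1, 2, 3] / [4, 5, 6];  Q = [1, 3, 5] / [2, 4, 6]
  Insert 7 (step 7): P = [1, 2, 3, 7] / [4, 5, 6];  Q = [1, 3, 5, 7] / [2, 4, 6]
Final shape: (4, 3).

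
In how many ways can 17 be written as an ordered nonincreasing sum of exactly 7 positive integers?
p(17, 7 parts) = 38

Partitions of n into exactly k parts are in bijection with partitions of n − k into at most k parts (subtract 1 from each part). So p(17, exactly 7) = p(10, parts ≤ 7). Computing via the recurrence p(m, j) = p(m, j−1) + p(m−j, j) gives 38.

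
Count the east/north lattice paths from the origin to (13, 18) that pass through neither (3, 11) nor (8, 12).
Number of paths = 141984871

Inclusion–exclusion. Total paths: C(31, 13) = 206253075. Through P₁: C(14, 3)·C(17, 10) = 7079072. Through P₂: C(20, 8)·C(11, 5) = 58198140. Since P₁ is strictly southwest of P₂, a monotone path through both must visit P₁ then P₂; paths through both = C(14, 3)·C(6, 5)·C(11, 5) = 1009008. Avoid both = 206253075 − 7079072 − 58198140 + 1009008 = 141984871.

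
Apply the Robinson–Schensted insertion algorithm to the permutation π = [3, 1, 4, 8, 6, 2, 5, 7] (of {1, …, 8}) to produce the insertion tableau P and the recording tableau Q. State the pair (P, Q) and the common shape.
P = [1, 2, 5, 7] / [3, 4, 6] / [8];  Q = [1, 3, 4, 8] / [2, 5, 7] / [6];  common shape = (4, 3, 1)

Row-insert the values π_1, π_2, … into P one at a time, bumping the leftmost entry strictly greater than the inserted value down to the next row. The recording tableau Q records, in position (i, j), the step at which that cell was added to P.
  Insert 3 (step 1): P = [3];  Q = [1]
  Insert 1 (step 2): P = [1] / [3];  Q = [1] / [2]
  Insert 4 (step 3): P = [1, 4] / [3];  Q = [1, 3] / [2]
  Insert 8 (step 4): P = [1, 4, 8] / [3];  Q = [1, 3, 4] / [2]
  Insert 6 (step 5): P = [1, 4, 6] / [3, 8];  Q = [1, 3, 4] / [2, 5]
  Insert 2 (step 6): P = [1, 2, 6] / [3, 4] / [8];  Q = [1, 3, 4] / [2, 5] / [6]
  Insert 5 (step 7): P = [1, 2, 5] / [3, 4, 6] / [8];  Q = [1, 3, 4] / [2, 5, 7] / [6]
  Insert 7 (step 8): P = [1, 2, 5, 7] / [3, 4, 6] / [8];  Q = [1, 3, 4, 8] / [2, 5, 7] / [6]
Final shape: (4, 3, 1).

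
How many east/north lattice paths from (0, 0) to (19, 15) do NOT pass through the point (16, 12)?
Number of paths = 1247532420

Total paths from (0, 0) to (19, 15): C(34, 19) = 1855967520. Paths through (16, 12): (paths (0, 0) → (16, 12)) × (paths (16, 12) → (19, 15)) = C(28, 16) · C(6, 3) = 30421755 · 20 = 608435100. Avoidance count = 1855967520 − 608435100 = 1247532420.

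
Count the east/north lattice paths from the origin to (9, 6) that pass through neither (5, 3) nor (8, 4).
Number of paths = 2232

Inclusion–exclusion. Total paths: C(15, 9) = 5005. Through P₁: C(8, 5)·C(7, 4) = 1960. Through P₂: C(12, 8)·C(3, 1) = 1485. Since P₁ is strictly southwest of P₂, a monotone path through both must visit P₁ then P₂; paths through both = C(8, 5)·C(4, 3)·C(3, 1) = 672. Avoid both = 5005 − 1960 − 1485 + 672 = 2232.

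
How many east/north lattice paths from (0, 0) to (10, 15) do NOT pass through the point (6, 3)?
Number of paths = 3115880

Total paths from (0, 0) to (10, 15): C(25, 10) = 3268760. Paths through (6, 3): (paths (0, 0) → (6, 3)) × (paths (6, 3) → (10, 15)) = C(9, 6) · C(16, 4) = 84 · 1820 = 152880. Avoidance count = 3268760 − 152880 = 3115880.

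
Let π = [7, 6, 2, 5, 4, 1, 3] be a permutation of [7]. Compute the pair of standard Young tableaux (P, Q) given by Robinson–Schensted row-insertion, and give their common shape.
P = [1, 3] / [2, 4] / [5] / [6] / [7];  Q = [1, 4] / [2, 7] / [3] / [5] / [6];  common shape = (2, 2, 1, 1, 1)

Row-insert the values π_1, π_2, … into P one at a time, bumping the leftmost entry strictly greater than the inserted value down to the next row. The recording tableau Q records, in position (i, j), the step at which that cell was added to P.
  Insert 7 (step 1): P = [7];  Q = [1]
  Insert 6 (step 2): P = [6] / [7];  Q = [1] / [2]
  Insert 2 (step 3): P = [2] / [6] / [7];  Q = [1] / [2] / [3]
  Insert 5 (step 4): P = [2, 5] / [6] / [7];  Q = [1, 4] / [2] / [3]
  Insert 4 (step 5): P = [2, 4] / [5] / [6] / [7];  Q = [1, 4] / [2] / [3] / [5]
  Insert 1 (step 6): P = [1, 4] / [2] / [5] / [6] / [7];  Q = [1, 4] / [2] / [3] / [5] / [6]
  Insert 3 (step 7): P = [1, 3] / [2, 4] / [5] / [6] / [7];  Q = [1, 4] / [2, 7] / [3] / [5] / [6]
Final shape: (2, 2, 1, 1, 1).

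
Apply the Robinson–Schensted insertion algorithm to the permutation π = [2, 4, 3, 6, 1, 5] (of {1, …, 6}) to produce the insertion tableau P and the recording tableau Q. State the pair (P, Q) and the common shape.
P = [1, 3, 5] / [2, 6] / [4];  Q = [1, 2, 4] / [3, 6] / [5];  common shape = (3, 2, 1)

Row-insert the values π_1, π_2, … into P one at a time, bumping the leftmost entry strictly greater than the inserted value down to the next row. The recording tableau Q records, in position (i, j), the step at which that cell was added to P.
  Insert 2 (step 1): P = [2];  Q = [1]
  Insert 4 (step 2): P = [2, 4];  Q = [1, 2]
  Insert 3 (step 3): P = [2, 3] / [4];  Q = [1, 2] / [3]
  Insert 6 (step 4): P = [2, 3, 6] / [4];  Q = [1, 2, 4] / [3]
  Insert 1 (step 5): P = [1, 3, 6] / [2] / [4];  Q = [1, 2, 4] / [3] / [5]
  Insert 5 (step 6): P = [1, 3, 5] / [2, 6] / [4];  Q = [1, 2, 4] / [3, 6] / [5]
Final shape: (3, 2, 1).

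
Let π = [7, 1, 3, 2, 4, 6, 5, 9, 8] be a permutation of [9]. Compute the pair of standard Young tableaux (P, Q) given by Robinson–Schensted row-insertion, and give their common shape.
P = [1, 2, 4, 5, 8] / [3, 6, 9] / [7];  Q = [1, 3, 5, 6, 8] / [2, 7, 9] / [4];  common shape = (5, 3, 1)

Row-insert the values π_1, π_2, … into P one at a time, bumping the leftmost entry strictly greater than the inserted value down to the next row. The recording tableau Q records, in position (i, j), the step at which that cell was added to P.
  Insert 7 (step 1): P = [7];  Q = [1]
  Insert 1 (step 2): P = [1] / [7];  Q = [1] / [2]
  Insert 3 (step 3): P = [1, 3] / [7];  Q = [1, 3] / [2]
  Insert 2 (step 4): P = [1, 2] / [3] / [7];  Q = [1, 3] / [2] / [4]
  Insert 4 (step 5): P = [1, 2, 4] / [3] / [7];  Q = [1, 3, 5] / [2] / [4]
  Insert 6 (step 6): P = [1, 2, 4, 6] / [3] / [7];  Q = [1, 3, 5, 6] / [2] / [4]
  Insert 5 (step 7): P = [1, 2, 4, 5] / [3, 6] / [7];  Q = [1, 3, 5, 6] / [2, 7] / [4]
  Insert 9 (step 8): P = [1, 2, 4, 5, 9] / [3, 6] / [7];  Q = [1, 3, 5, 6, 8] / [2, 7] / [4]
  Insert 8 (step 9): P = [1, 2, 4, 5, 8] / [3, 6, 9] / [7];  Q = [1, 3, 5, 6, 8] / [2, 7, 9] / [4]
Final shape: (5, 3, 1).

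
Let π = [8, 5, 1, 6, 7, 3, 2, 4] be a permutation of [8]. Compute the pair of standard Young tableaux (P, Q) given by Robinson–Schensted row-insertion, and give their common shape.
P = [1, 2, 4] / [3, 6, 7] / [5] / [8];  Q = [1, 4, 5] / [2, 6, 8] / [3] / [7];  common shape = (3, 3, 1, 1)

Row-insert the values π_1, π_2, … into P one at a time, bumping the leftmost entry strictly greater than the inserted value down to the next row. The recording tableau Q records, in position (i, j), the step at which that cell was added to P.
  Insert 8 (step 1): P = [8];  Q = [1]
  Insert 5 (step 2): P = [5] / [8];  Q = [1] / [2]
  Insert 1 (step 3): P = [1] / [5] / [8];  Q = [1] / [2] / [3]
  Insert 6 (step 4): P = [1, 6] / [5] / [8];  Q = [1, 4] / [2] / [3]
  Insert 7 (step 5): P = [1, 6, 7] / [5] / [8];  Q = [1, 4, 5] / [2] / [3]
  Insert 3 (step 6): P = [1, 3, 7] / [5, 6] / [8];  Q = [1, 4, 5] / [2, 6] / [3]
  Insert 2 (step 7): P = [1, 2, 7] / [3, 6] / [5] / [8];  Q = [1, 4, 5] / [2, 6] / [3] / [7]
  Insert 4 (step 8): P = [1, 2, 4] / [3, 6, 7] / [5] / [8];  Q = [1, 4, 5] / [2, 6, 8] / [3] / [7]
Final shape: (3, 3, 1, 1).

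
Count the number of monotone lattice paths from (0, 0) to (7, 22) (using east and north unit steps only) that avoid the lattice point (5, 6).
Number of paths = 1490094

Total paths from (0, 0) to (7, 22): C(29, 7) = 1560780. Paths through (5, 6): (paths (0, 0) → (5, 6)) × (paths (5, 6) → (7, 22)) = C(11, 5) · C(18, 2) = 462 · 153 = 70686. Avoidance count = 1560780 − 70686 = 1490094.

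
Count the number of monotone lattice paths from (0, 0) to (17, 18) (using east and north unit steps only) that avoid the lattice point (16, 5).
Number of paths = 4537282764

Total paths from (0, 0) to (17, 18): C(35, 17) = 4537567650. Paths through (16, 5): (paths (0, 0) → (16, 5)) × (paths (16, 5) → (17, 18)) = C(21, 16) · C(14, 1) = 20349 · 14 = 284886. Avoidance count = 4537567650 − 284886 = 4537282764.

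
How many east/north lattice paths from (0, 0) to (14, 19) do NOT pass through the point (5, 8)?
Number of paths = 602644680

Total paths from (0, 0) to (14, 19): C(33, 14) = 818809200. Paths through (5, 8): (paths (0, 0) → (5, 8)) × (paths (5, 8) → (14, 19)) = C(13, 5) · C(20, 9) = 1287 · 167960 = 216164520. Avoidance count = 818809200 − 216164520 = 602644680.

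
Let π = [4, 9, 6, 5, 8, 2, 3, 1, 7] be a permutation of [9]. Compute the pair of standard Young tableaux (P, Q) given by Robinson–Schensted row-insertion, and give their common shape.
P = [1, 3, 7] / [2, 5, 8] / [4] / [6] / [9];  Q = [1, 2, 5] / [3, 7, 9] / [4] / [6] / [8];  common shape = (3, 3, 1, 1, 1)

Row-insert the values π_1, π_2, … into P one at a time, bumping the leftmost entry strictly greater than the inserted value down to the next row. The recording tableau Q records, in position (i, j), the step at which that cell was added to P.
  Insert 4 (step 1): P = [4];  Q = [1]
  Insert 9 (step 2): P = [4, 9];  Q = [1, 2]
  Insert 6 (step 3): P = [4, 6] / [9];  Q = [1, 2] / [3]
  Insert 5 (step 4): P = [4, 5] / [6] / [9];  Q = [1, 2] / [3] / [4]
  Insert 8 (step 5): P = [4, 5, 8] / [6] / [9];  Q = [1, 2, 5] / [3] / [4]
  Insert 2 (step 6): P = [2, 5, 8] / [4] / [6] / [9];  Q = [1, 2, 5] / [3] / [4] / [6]
  Insert 3 (step 7): P = [2, 3, 8] / [4, 5] / [6] / [9];  Q = [1, 2, 5] / [3, 7] / [4] / [6]
  Insert 1 (step 8): P = [1, 3, 8] / [2, 5] / [4] / [6] / [9];  Q = [1, 2, 5] / [3, 7] / [4] / [6] / [8]
  Insert 7 (step 9): P = [1, 3, 7] / [2, 5, 8] / [4] / [6] / [9];  Q = [1, 2, 5] / [3, 7, 9] / [4] / [6] / [8]
Final shape: (3, 3, 1, 1, 1).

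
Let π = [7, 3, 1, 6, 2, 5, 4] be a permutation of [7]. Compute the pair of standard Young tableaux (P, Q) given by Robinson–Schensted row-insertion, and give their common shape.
P = [1, 2, 4] / [3, 5] / [6] / [7];  Q = [1, 4, 6] / [2, 5] / [3] / [7];  common shape = (3, 2, 1, 1)

Row-insert the values π_1, π_2, … into P one at a time, bumping the leftmost entry strictly greater than the inserted value down to the next row. The recording tableau Q records, in position (i, j), the step at which that cell was added to P.
  Insert 7 (step 1): P = [7];  Q = [1]
  Insert 3 (step 2): P = [3] / [7];  Q = [1] / [2]
  Insert 1 (step 3): P = [1] / [3] / [7];  Q = [1] / [2] / [3]
  Insert 6 (step 4): P = [1, 6] / [3] / [7];  Q = [1, 4] / [2] / [3]
  Insert 2 (step 5): P = [1, 2] / [3, 6] / [7];  Q = [1, 4] / [2, 5] / [3]
  Insert 5 (step 6): P = [1, 2, 5] / [3, 6] / [7];  Q = [1, 4, 6] / [2, 5] / [3]
  Insert 4 (step 7): P = [1, 2, 4] / [3, 5] / [6] / [7];  Q = [1, 4, 6] / [2, 5] / [3] / [7]
Final shape: (3, 2, 1, 1).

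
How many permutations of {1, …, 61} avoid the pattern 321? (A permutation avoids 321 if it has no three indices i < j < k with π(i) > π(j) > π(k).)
C_61 = 6182127958584855650487080847216336

These 321-avoiding permutations are counted by the Catalan number C_n = (1/(n + 1)) · C(2n, n). For n = 61: C_61 = (1/62) · C(122, 61) = 383291933432261050330199012527412832/62 = 6182127958584855650487080847216336.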